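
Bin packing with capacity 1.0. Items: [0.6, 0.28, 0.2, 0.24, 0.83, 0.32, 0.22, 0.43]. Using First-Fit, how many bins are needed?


Place items sequentially using First-Fit:
  Item 0.6 -> new Bin 1
  Item 0.28 -> Bin 1 (now 0.88)
  Item 0.2 -> new Bin 2
  Item 0.24 -> Bin 2 (now 0.44)
  Item 0.83 -> new Bin 3
  Item 0.32 -> Bin 2 (now 0.76)
  Item 0.22 -> Bin 2 (now 0.98)
  Item 0.43 -> new Bin 4
Total bins used = 4

4


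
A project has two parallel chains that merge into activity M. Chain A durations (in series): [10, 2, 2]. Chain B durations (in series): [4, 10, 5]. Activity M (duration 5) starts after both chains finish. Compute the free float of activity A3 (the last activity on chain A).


ES(A3) = sum of predecessors on chain A = 12
EF(A3) = ES + duration = 12 + 2 = 14
Successor of A3 is M. ES(M) = max(sum(A), sum(B)) = max(14, 19) = 19
Free float = ES(successor) - EF(current) = 19 - 14 = 5

5


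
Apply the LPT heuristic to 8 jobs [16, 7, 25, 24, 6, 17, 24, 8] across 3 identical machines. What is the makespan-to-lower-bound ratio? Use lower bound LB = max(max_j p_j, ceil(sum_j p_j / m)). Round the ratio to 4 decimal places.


LPT order: [25, 24, 24, 17, 16, 8, 7, 6]
Machine loads after assignment: [46, 41, 40]
LPT makespan = 46
Lower bound = max(max_job, ceil(total/3)) = max(25, 43) = 43
Ratio = 46 / 43 = 1.0698

1.0698


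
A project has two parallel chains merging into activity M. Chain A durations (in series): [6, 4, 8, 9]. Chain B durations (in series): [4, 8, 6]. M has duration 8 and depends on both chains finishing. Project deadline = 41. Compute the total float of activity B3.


Forward pass: ES(B3) = sum of predecessors on chain B = 12
EF = ES + duration = 12 + 6 = 18
Backward pass: LF(M) = deadline = 41; LS(M) = 41 - 8 = 33
LF(B3) = LS(M) - sum(successors on chain B) = 33 - 0 = 33
LS = LF - duration = 33 - 6 = 27
Total float = LS - ES = 27 - 12 = 15

15


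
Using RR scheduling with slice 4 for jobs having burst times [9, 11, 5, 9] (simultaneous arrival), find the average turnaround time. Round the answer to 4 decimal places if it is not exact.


Time quantum = 4
Execution trace:
  J1 runs 4 units, time = 4
  J2 runs 4 units, time = 8
  J3 runs 4 units, time = 12
  J4 runs 4 units, time = 16
  J1 runs 4 units, time = 20
  J2 runs 4 units, time = 24
  J3 runs 1 units, time = 25
  J4 runs 4 units, time = 29
  J1 runs 1 units, time = 30
  J2 runs 3 units, time = 33
  J4 runs 1 units, time = 34
Finish times: [30, 33, 25, 34]
Average turnaround = 122/4 = 30.5

30.5


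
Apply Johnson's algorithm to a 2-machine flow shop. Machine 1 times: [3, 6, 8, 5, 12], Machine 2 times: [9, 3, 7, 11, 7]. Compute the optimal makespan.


Apply Johnson's rule:
  Group 1 (a <= b): [(1, 3, 9), (4, 5, 11)]
  Group 2 (a > b): [(3, 8, 7), (5, 12, 7), (2, 6, 3)]
Optimal job order: [1, 4, 3, 5, 2]
Schedule:
  Job 1: M1 done at 3, M2 done at 12
  Job 4: M1 done at 8, M2 done at 23
  Job 3: M1 done at 16, M2 done at 30
  Job 5: M1 done at 28, M2 done at 37
  Job 2: M1 done at 34, M2 done at 40
Makespan = 40

40


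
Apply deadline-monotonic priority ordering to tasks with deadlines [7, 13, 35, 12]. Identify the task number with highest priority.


Sort tasks by relative deadline (ascending):
  Task 1: deadline = 7
  Task 4: deadline = 12
  Task 2: deadline = 13
  Task 3: deadline = 35
Priority order (highest first): [1, 4, 2, 3]
Highest priority task = 1

1


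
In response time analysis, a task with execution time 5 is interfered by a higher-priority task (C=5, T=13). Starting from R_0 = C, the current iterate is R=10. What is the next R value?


R_next = C + ceil(R_prev / T_hp) * C_hp
ceil(10 / 13) = ceil(0.7692) = 1
Interference = 1 * 5 = 5
R_next = 5 + 5 = 10
R_next = R_prev, so the iteration has converged (response time = 10).

10


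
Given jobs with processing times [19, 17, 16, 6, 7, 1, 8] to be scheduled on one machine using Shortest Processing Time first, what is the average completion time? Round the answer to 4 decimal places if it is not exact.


Sort jobs by processing time (SPT order): [1, 6, 7, 8, 16, 17, 19]
Compute completion times sequentially:
  Job 1: processing = 1, completes at 1
  Job 2: processing = 6, completes at 7
  Job 3: processing = 7, completes at 14
  Job 4: processing = 8, completes at 22
  Job 5: processing = 16, completes at 38
  Job 6: processing = 17, completes at 55
  Job 7: processing = 19, completes at 74
Sum of completion times = 211
Average completion time = 211/7 = 30.1429

30.1429


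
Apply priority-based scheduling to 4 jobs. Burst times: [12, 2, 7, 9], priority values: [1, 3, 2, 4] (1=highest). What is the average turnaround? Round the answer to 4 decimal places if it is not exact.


Sort by priority (ascending = highest first):
Order: [(1, 12), (2, 7), (3, 2), (4, 9)]
Completion times:
  Priority 1, burst=12, C=12
  Priority 2, burst=7, C=19
  Priority 3, burst=2, C=21
  Priority 4, burst=9, C=30
Average turnaround = 82/4 = 20.5

20.5


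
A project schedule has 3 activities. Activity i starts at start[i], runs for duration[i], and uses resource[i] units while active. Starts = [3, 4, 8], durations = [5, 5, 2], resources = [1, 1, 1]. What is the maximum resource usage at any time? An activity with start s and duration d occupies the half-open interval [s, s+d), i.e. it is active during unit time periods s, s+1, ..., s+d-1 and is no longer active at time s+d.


Each activity i is active on [start_i, start_i + duration_i).
Compute total resource usage per time slot:
  t=0: active resources = [], total = 0
  t=1: active resources = [], total = 0
  t=2: active resources = [], total = 0
  t=3: active resources = [1], total = 1
  t=4: active resources = [1, 1], total = 2
  t=5: active resources = [1, 1], total = 2
  t=6: active resources = [1, 1], total = 2
  t=7: active resources = [1, 1], total = 2
  t=8: active resources = [1, 1], total = 2
  t=9: active resources = [1], total = 1
Peak resource demand = 2

2


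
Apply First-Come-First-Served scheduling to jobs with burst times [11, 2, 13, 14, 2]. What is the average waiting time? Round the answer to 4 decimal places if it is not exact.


FCFS order (as given): [11, 2, 13, 14, 2]
Waiting times:
  Job 1: wait = 0
  Job 2: wait = 11
  Job 3: wait = 13
  Job 4: wait = 26
  Job 5: wait = 40
Sum of waiting times = 90
Average waiting time = 90/5 = 18.0

18.0


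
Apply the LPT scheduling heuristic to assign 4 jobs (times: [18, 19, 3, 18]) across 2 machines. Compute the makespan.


Sort jobs in decreasing order (LPT): [19, 18, 18, 3]
Assign each job to the least loaded machine:
  Machine 1: jobs [19, 3], load = 22
  Machine 2: jobs [18, 18], load = 36
Makespan = max load = 36

36


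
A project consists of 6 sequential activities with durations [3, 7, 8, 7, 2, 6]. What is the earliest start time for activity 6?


Activity 6 starts after activities 1 through 5 complete.
Predecessor durations: [3, 7, 8, 7, 2]
ES = 3 + 7 + 8 + 7 + 2 = 27

27


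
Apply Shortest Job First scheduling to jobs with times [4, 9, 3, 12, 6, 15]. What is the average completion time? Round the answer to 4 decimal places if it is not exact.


SJF order (ascending): [3, 4, 6, 9, 12, 15]
Completion times:
  Job 1: burst=3, C=3
  Job 2: burst=4, C=7
  Job 3: burst=6, C=13
  Job 4: burst=9, C=22
  Job 5: burst=12, C=34
  Job 6: burst=15, C=49
Average completion = 128/6 = 21.3333

21.3333


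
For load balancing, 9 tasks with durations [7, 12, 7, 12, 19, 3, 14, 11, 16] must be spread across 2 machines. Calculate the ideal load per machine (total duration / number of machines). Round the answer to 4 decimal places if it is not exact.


Total processing time = 7 + 12 + 7 + 12 + 19 + 3 + 14 + 11 + 16 = 101
Number of machines = 2
Ideal balanced load = 101 / 2 = 50.5

50.5


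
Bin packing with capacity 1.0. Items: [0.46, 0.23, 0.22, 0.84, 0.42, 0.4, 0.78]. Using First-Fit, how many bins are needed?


Place items sequentially using First-Fit:
  Item 0.46 -> new Bin 1
  Item 0.23 -> Bin 1 (now 0.69)
  Item 0.22 -> Bin 1 (now 0.91)
  Item 0.84 -> new Bin 2
  Item 0.42 -> new Bin 3
  Item 0.4 -> Bin 3 (now 0.82)
  Item 0.78 -> new Bin 4
Total bins used = 4

4


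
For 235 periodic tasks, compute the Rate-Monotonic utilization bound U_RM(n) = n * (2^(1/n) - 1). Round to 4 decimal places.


Compute 2^(1/235) = 1.0029539167
Subtract 1: 1.0029539167 - 1 = 0.0029539167
Multiply by n: 235 * 0.0029539167 = 0.6941704245
Round to 4 dp: 0.6942

0.6942


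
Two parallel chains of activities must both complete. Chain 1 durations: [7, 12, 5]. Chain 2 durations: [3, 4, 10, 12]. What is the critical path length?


Path A total = 7 + 12 + 5 = 24
Path B total = 3 + 4 + 10 + 12 = 29
Critical path = longest path = max(24, 29) = 29

29


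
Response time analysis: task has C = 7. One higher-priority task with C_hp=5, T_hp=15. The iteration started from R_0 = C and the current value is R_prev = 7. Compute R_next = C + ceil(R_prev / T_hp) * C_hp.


R_next = C + ceil(R_prev / T_hp) * C_hp
ceil(7 / 15) = ceil(0.4667) = 1
Interference = 1 * 5 = 5
R_next = 7 + 5 = 12

12


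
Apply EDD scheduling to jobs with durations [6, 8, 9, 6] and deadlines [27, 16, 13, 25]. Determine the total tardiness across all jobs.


Sort by due date (EDD order): [(9, 13), (8, 16), (6, 25), (6, 27)]
Compute completion times and tardiness:
  Job 1: p=9, d=13, C=9, tardiness=max(0,9-13)=0
  Job 2: p=8, d=16, C=17, tardiness=max(0,17-16)=1
  Job 3: p=6, d=25, C=23, tardiness=max(0,23-25)=0
  Job 4: p=6, d=27, C=29, tardiness=max(0,29-27)=2
Total tardiness = 3

3


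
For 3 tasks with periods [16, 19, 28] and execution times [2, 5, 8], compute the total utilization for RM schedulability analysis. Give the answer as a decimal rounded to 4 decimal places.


Compute individual utilizations (exact fractions):
  Task 1: C/T = 2/16 = 1/8 (approx. 0.125)
  Task 2: C/T = 5/19 (approx. 0.2632)
  Task 3: C/T = 8/28 = 2/7 (approx. 0.2857)
Total utilization U = 1/8 + 5/19 + 2/7 = 717/1064
Rounded to 4 decimal places: U = 0.6739
RM (Liu & Layland) bound for 3 tasks = 0.779763; compare with U = 717/1064 (approx. 0.673872)
U <= bound, so schedulable by RM sufficient condition.

0.6739


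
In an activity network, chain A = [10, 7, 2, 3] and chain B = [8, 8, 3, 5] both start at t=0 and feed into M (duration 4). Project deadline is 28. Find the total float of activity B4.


Forward pass: ES(B4) = sum of predecessors on chain B = 19
EF = ES + duration = 19 + 5 = 24
Backward pass: LF(M) = deadline = 28; LS(M) = 28 - 4 = 24
LF(B4) = LS(M) - sum(successors on chain B) = 24 - 0 = 24
LS = LF - duration = 24 - 5 = 19
Total float = LS - ES = 19 - 19 = 0

0


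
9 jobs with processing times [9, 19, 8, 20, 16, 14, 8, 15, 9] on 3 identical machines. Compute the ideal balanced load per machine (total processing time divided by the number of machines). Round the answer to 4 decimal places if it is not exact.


Total processing time = 9 + 19 + 8 + 20 + 16 + 14 + 8 + 15 + 9 = 118
Number of machines = 3
Ideal balanced load = 118 / 3 = 39.3333

39.3333


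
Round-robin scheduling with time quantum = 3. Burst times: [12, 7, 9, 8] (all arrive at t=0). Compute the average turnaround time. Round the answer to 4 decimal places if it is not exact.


Time quantum = 3
Execution trace:
  J1 runs 3 units, time = 3
  J2 runs 3 units, time = 6
  J3 runs 3 units, time = 9
  J4 runs 3 units, time = 12
  J1 runs 3 units, time = 15
  J2 runs 3 units, time = 18
  J3 runs 3 units, time = 21
  J4 runs 3 units, time = 24
  J1 runs 3 units, time = 27
  J2 runs 1 units, time = 28
  J3 runs 3 units, time = 31
  J4 runs 2 units, time = 33
  J1 runs 3 units, time = 36
Finish times: [36, 28, 31, 33]
Average turnaround = 128/4 = 32.0

32.0


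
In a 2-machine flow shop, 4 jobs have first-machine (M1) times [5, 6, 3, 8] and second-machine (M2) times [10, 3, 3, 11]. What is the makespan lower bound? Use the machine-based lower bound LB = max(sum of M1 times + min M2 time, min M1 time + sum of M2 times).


LB1 = sum(M1 times) + min(M2 times) = 22 + 3 = 25
LB2 = min(M1 times) + sum(M2 times) = 3 + 27 = 30
Lower bound = max(LB1, LB2) = max(25, 30) = 30

30


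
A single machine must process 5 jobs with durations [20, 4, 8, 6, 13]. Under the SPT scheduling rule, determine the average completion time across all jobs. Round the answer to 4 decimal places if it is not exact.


Sort jobs by processing time (SPT order): [4, 6, 8, 13, 20]
Compute completion times sequentially:
  Job 1: processing = 4, completes at 4
  Job 2: processing = 6, completes at 10
  Job 3: processing = 8, completes at 18
  Job 4: processing = 13, completes at 31
  Job 5: processing = 20, completes at 51
Sum of completion times = 114
Average completion time = 114/5 = 22.8

22.8


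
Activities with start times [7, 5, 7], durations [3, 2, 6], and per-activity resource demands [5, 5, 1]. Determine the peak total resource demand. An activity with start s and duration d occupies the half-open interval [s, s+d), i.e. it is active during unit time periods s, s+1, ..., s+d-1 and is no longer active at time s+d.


Each activity i is active on [start_i, start_i + duration_i).
Compute total resource usage per time slot:
  t=0: active resources = [], total = 0
  t=1: active resources = [], total = 0
  t=2: active resources = [], total = 0
  t=3: active resources = [], total = 0
  t=4: active resources = [], total = 0
  t=5: active resources = [5], total = 5
  t=6: active resources = [5], total = 5
  t=7: active resources = [5, 1], total = 6
  t=8: active resources = [5, 1], total = 6
  t=9: active resources = [5, 1], total = 6
  t=10: active resources = [1], total = 1
  t=11: active resources = [1], total = 1
  t=12: active resources = [1], total = 1
Peak resource demand = 6

6


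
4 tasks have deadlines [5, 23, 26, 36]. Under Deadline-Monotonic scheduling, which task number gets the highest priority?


Sort tasks by relative deadline (ascending):
  Task 1: deadline = 5
  Task 2: deadline = 23
  Task 3: deadline = 26
  Task 4: deadline = 36
Priority order (highest first): [1, 2, 3, 4]
Highest priority task = 1

1


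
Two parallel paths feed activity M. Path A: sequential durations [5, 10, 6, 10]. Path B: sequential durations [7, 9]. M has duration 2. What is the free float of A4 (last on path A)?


ES(A4) = sum of predecessors on chain A = 21
EF(A4) = ES + duration = 21 + 10 = 31
Successor of A4 is M. ES(M) = max(sum(A), sum(B)) = max(31, 16) = 31
Free float = ES(successor) - EF(current) = 31 - 31 = 0

0


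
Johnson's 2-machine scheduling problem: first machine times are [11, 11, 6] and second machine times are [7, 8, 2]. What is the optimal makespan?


Apply Johnson's rule:
  Group 1 (a <= b): []
  Group 2 (a > b): [(2, 11, 8), (1, 11, 7), (3, 6, 2)]
Optimal job order: [2, 1, 3]
Schedule:
  Job 2: M1 done at 11, M2 done at 19
  Job 1: M1 done at 22, M2 done at 29
  Job 3: M1 done at 28, M2 done at 31
Makespan = 31

31


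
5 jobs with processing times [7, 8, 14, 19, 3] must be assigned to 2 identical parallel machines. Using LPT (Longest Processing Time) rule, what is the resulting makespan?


Sort jobs in decreasing order (LPT): [19, 14, 8, 7, 3]
Assign each job to the least loaded machine:
  Machine 1: jobs [19, 7], load = 26
  Machine 2: jobs [14, 8, 3], load = 25
Makespan = max load = 26

26


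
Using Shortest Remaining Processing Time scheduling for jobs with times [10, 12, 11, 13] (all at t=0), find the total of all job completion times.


Since all jobs arrive at t=0, SRPT equals SPT ordering.
SPT order: [10, 11, 12, 13]
Completion times:
  Job 1: p=10, C=10
  Job 2: p=11, C=21
  Job 3: p=12, C=33
  Job 4: p=13, C=46
Total completion time = 10 + 21 + 33 + 46 = 110

110


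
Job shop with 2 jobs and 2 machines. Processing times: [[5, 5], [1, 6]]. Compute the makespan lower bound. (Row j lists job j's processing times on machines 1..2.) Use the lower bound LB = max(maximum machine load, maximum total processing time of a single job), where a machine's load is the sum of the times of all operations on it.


Machine loads:
  Machine 1: 5 + 1 = 6
  Machine 2: 5 + 6 = 11
Max machine load = 11
Job totals:
  Job 1: 10
  Job 2: 7
Max job total = 10
Lower bound = max(11, 10) = 11

11


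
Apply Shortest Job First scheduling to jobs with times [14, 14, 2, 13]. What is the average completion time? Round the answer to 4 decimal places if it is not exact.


SJF order (ascending): [2, 13, 14, 14]
Completion times:
  Job 1: burst=2, C=2
  Job 2: burst=13, C=15
  Job 3: burst=14, C=29
  Job 4: burst=14, C=43
Average completion = 89/4 = 22.25

22.25


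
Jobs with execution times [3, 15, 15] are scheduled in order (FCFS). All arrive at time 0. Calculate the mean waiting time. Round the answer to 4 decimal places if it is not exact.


FCFS order (as given): [3, 15, 15]
Waiting times:
  Job 1: wait = 0
  Job 2: wait = 3
  Job 3: wait = 18
Sum of waiting times = 21
Average waiting time = 21/3 = 7.0

7.0


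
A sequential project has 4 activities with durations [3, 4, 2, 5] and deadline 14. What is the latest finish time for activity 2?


LF(activity 2) = deadline - sum of successor durations
Successors: activities 3 through 4 with durations [2, 5]
Sum of successor durations = 7
LF = 14 - 7 = 7

7


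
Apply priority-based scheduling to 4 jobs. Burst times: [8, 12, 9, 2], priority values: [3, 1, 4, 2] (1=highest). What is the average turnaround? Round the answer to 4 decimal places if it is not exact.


Sort by priority (ascending = highest first):
Order: [(1, 12), (2, 2), (3, 8), (4, 9)]
Completion times:
  Priority 1, burst=12, C=12
  Priority 2, burst=2, C=14
  Priority 3, burst=8, C=22
  Priority 4, burst=9, C=31
Average turnaround = 79/4 = 19.75

19.75


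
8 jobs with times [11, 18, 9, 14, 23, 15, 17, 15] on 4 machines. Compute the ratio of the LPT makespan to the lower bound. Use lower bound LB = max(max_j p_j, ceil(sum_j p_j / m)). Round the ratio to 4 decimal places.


LPT order: [23, 18, 17, 15, 15, 14, 11, 9]
Machine loads after assignment: [32, 29, 31, 30]
LPT makespan = 32
Lower bound = max(max_job, ceil(total/4)) = max(23, 31) = 31
Ratio = 32 / 31 = 1.0323

1.0323


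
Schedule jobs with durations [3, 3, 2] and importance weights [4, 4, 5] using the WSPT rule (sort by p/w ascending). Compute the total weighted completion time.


Compute p/w ratios and sort ascending (WSPT): [(2, 5), (3, 4), (3, 4)]
Compute weighted completion times:
  Job (p=2,w=5): C=2, w*C=5*2=10
  Job (p=3,w=4): C=5, w*C=4*5=20
  Job (p=3,w=4): C=8, w*C=4*8=32
Total weighted completion time = 62

62


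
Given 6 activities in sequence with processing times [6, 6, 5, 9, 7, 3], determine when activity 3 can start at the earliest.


Activity 3 starts after activities 1 through 2 complete.
Predecessor durations: [6, 6]
ES = 6 + 6 = 12

12


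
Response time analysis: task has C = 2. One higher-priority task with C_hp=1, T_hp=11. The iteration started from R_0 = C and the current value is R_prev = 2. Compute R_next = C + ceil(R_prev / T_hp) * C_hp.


R_next = C + ceil(R_prev / T_hp) * C_hp
ceil(2 / 11) = ceil(0.1818) = 1
Interference = 1 * 1 = 1
R_next = 2 + 1 = 3

3


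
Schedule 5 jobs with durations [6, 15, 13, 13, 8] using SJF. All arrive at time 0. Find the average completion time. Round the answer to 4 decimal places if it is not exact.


SJF order (ascending): [6, 8, 13, 13, 15]
Completion times:
  Job 1: burst=6, C=6
  Job 2: burst=8, C=14
  Job 3: burst=13, C=27
  Job 4: burst=13, C=40
  Job 5: burst=15, C=55
Average completion = 142/5 = 28.4

28.4


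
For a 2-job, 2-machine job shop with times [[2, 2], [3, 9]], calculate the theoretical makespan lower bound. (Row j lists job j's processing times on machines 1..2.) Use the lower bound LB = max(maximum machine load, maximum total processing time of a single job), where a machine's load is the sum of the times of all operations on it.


Machine loads:
  Machine 1: 2 + 3 = 5
  Machine 2: 2 + 9 = 11
Max machine load = 11
Job totals:
  Job 1: 4
  Job 2: 12
Max job total = 12
Lower bound = max(11, 12) = 12

12


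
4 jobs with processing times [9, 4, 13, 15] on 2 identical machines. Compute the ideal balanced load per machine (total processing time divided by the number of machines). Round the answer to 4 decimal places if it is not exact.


Total processing time = 9 + 4 + 13 + 15 = 41
Number of machines = 2
Ideal balanced load = 41 / 2 = 20.5

20.5


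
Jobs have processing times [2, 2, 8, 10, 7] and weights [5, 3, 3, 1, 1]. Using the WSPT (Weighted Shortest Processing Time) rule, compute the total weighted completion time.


Compute p/w ratios and sort ascending (WSPT): [(2, 5), (2, 3), (8, 3), (7, 1), (10, 1)]
Compute weighted completion times:
  Job (p=2,w=5): C=2, w*C=5*2=10
  Job (p=2,w=3): C=4, w*C=3*4=12
  Job (p=8,w=3): C=12, w*C=3*12=36
  Job (p=7,w=1): C=19, w*C=1*19=19
  Job (p=10,w=1): C=29, w*C=1*29=29
Total weighted completion time = 106

106


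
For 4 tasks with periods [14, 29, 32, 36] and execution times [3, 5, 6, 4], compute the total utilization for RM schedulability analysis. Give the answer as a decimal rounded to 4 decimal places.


Compute individual utilizations (exact fractions):
  Task 1: C/T = 3/14 (approx. 0.2143)
  Task 2: C/T = 5/29 (approx. 0.1724)
  Task 3: C/T = 6/32 = 3/16 (approx. 0.1875)
  Task 4: C/T = 4/36 = 1/9 (approx. 0.1111)
Total utilization U = 3/14 + 5/29 + 3/16 + 1/9 = 20033/29232
Rounded to 4 decimal places: U = 0.6853
RM (Liu & Layland) bound for 4 tasks = 0.756828; compare with U = 20033/29232 (approx. 0.685311)
U <= bound, so schedulable by RM sufficient condition.

0.6853


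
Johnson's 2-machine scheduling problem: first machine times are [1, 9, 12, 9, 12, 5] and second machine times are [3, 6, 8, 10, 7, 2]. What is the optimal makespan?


Apply Johnson's rule:
  Group 1 (a <= b): [(1, 1, 3), (4, 9, 10)]
  Group 2 (a > b): [(3, 12, 8), (5, 12, 7), (2, 9, 6), (6, 5, 2)]
Optimal job order: [1, 4, 3, 5, 2, 6]
Schedule:
  Job 1: M1 done at 1, M2 done at 4
  Job 4: M1 done at 10, M2 done at 20
  Job 3: M1 done at 22, M2 done at 30
  Job 5: M1 done at 34, M2 done at 41
  Job 2: M1 done at 43, M2 done at 49
  Job 6: M1 done at 48, M2 done at 51
Makespan = 51

51


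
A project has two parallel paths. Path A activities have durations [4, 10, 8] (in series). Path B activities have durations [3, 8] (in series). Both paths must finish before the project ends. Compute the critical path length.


Path A total = 4 + 10 + 8 = 22
Path B total = 3 + 8 = 11
Critical path = longest path = max(22, 11) = 22

22


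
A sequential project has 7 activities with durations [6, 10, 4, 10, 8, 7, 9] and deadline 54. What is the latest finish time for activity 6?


LF(activity 6) = deadline - sum of successor durations
Successors: activities 7 through 7 with durations [9]
Sum of successor durations = 9
LF = 54 - 9 = 45

45


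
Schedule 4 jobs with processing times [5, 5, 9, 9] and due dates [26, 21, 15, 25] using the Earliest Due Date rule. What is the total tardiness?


Sort by due date (EDD order): [(9, 15), (5, 21), (9, 25), (5, 26)]
Compute completion times and tardiness:
  Job 1: p=9, d=15, C=9, tardiness=max(0,9-15)=0
  Job 2: p=5, d=21, C=14, tardiness=max(0,14-21)=0
  Job 3: p=9, d=25, C=23, tardiness=max(0,23-25)=0
  Job 4: p=5, d=26, C=28, tardiness=max(0,28-26)=2
Total tardiness = 2

2


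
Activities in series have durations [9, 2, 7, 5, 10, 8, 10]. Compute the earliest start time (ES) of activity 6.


Activity 6 starts after activities 1 through 5 complete.
Predecessor durations: [9, 2, 7, 5, 10]
ES = 9 + 2 + 7 + 5 + 10 = 33

33


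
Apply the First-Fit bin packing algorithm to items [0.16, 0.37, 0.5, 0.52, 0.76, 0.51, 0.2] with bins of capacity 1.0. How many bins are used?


Place items sequentially using First-Fit:
  Item 0.16 -> new Bin 1
  Item 0.37 -> Bin 1 (now 0.53)
  Item 0.5 -> new Bin 2
  Item 0.52 -> new Bin 3
  Item 0.76 -> new Bin 4
  Item 0.51 -> new Bin 5
  Item 0.2 -> Bin 1 (now 0.73)
Total bins used = 5

5


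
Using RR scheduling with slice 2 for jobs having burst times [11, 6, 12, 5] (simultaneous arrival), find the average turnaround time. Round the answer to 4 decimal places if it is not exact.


Time quantum = 2
Execution trace:
  J1 runs 2 units, time = 2
  J2 runs 2 units, time = 4
  J3 runs 2 units, time = 6
  J4 runs 2 units, time = 8
  J1 runs 2 units, time = 10
  J2 runs 2 units, time = 12
  J3 runs 2 units, time = 14
  J4 runs 2 units, time = 16
  J1 runs 2 units, time = 18
  J2 runs 2 units, time = 20
  J3 runs 2 units, time = 22
  J4 runs 1 units, time = 23
  J1 runs 2 units, time = 25
  J3 runs 2 units, time = 27
  J1 runs 2 units, time = 29
  J3 runs 2 units, time = 31
  J1 runs 1 units, time = 32
  J3 runs 2 units, time = 34
Finish times: [32, 20, 34, 23]
Average turnaround = 109/4 = 27.25

27.25


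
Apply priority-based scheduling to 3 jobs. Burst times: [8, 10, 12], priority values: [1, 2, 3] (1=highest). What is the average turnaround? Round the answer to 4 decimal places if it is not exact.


Sort by priority (ascending = highest first):
Order: [(1, 8), (2, 10), (3, 12)]
Completion times:
  Priority 1, burst=8, C=8
  Priority 2, burst=10, C=18
  Priority 3, burst=12, C=30
Average turnaround = 56/3 = 18.6667

18.6667


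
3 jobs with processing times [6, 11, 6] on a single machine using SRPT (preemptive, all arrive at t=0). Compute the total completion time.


Since all jobs arrive at t=0, SRPT equals SPT ordering.
SPT order: [6, 6, 11]
Completion times:
  Job 1: p=6, C=6
  Job 2: p=6, C=12
  Job 3: p=11, C=23
Total completion time = 6 + 12 + 23 = 41

41


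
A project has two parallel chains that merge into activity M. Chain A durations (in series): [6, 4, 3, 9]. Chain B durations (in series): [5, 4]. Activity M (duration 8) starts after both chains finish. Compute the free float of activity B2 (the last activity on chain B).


ES(B2) = sum of predecessors on chain B = 5
EF(B2) = ES + duration = 5 + 4 = 9
Successor of B2 is M. ES(M) = max(sum(A), sum(B)) = max(22, 9) = 22
Free float = ES(successor) - EF(current) = 22 - 9 = 13

13


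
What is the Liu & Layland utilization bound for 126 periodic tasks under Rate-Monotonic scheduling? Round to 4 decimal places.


Compute 2^(1/126) = 1.0055163273
Subtract 1: 1.0055163273 - 1 = 0.0055163273
Multiply by n: 126 * 0.0055163273 = 0.6950572398
Round to 4 dp: 0.6951

0.6951


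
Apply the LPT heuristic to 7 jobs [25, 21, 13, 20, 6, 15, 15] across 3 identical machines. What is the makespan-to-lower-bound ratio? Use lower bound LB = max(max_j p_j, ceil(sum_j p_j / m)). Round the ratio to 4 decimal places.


LPT order: [25, 21, 20, 15, 15, 13, 6]
Machine loads after assignment: [38, 36, 41]
LPT makespan = 41
Lower bound = max(max_job, ceil(total/3)) = max(25, 39) = 39
Ratio = 41 / 39 = 1.0513

1.0513


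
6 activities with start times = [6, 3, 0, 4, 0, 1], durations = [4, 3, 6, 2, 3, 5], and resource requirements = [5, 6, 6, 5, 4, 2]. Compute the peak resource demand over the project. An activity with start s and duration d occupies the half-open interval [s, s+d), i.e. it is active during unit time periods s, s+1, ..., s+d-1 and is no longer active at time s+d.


Each activity i is active on [start_i, start_i + duration_i).
Compute total resource usage per time slot:
  t=0: active resources = [6, 4], total = 10
  t=1: active resources = [6, 4, 2], total = 12
  t=2: active resources = [6, 4, 2], total = 12
  t=3: active resources = [6, 6, 2], total = 14
  t=4: active resources = [6, 6, 5, 2], total = 19
  t=5: active resources = [6, 6, 5, 2], total = 19
  t=6: active resources = [5], total = 5
  t=7: active resources = [5], total = 5
  t=8: active resources = [5], total = 5
  t=9: active resources = [5], total = 5
Peak resource demand = 19

19


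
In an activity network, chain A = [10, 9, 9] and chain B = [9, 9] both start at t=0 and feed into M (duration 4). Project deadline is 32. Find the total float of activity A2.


Forward pass: ES(A2) = sum of predecessors on chain A = 10
EF = ES + duration = 10 + 9 = 19
Backward pass: LF(M) = deadline = 32; LS(M) = 32 - 4 = 28
LF(A2) = LS(M) - sum(successors on chain A) = 28 - 9 = 19
LS = LF - duration = 19 - 9 = 10
Total float = LS - ES = 10 - 10 = 0

0


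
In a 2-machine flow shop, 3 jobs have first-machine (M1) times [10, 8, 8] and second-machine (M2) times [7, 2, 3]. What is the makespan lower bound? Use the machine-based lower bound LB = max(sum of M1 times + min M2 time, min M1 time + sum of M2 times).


LB1 = sum(M1 times) + min(M2 times) = 26 + 2 = 28
LB2 = min(M1 times) + sum(M2 times) = 8 + 12 = 20
Lower bound = max(LB1, LB2) = max(28, 20) = 28

28


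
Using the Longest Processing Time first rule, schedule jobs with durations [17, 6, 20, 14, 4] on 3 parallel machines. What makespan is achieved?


Sort jobs in decreasing order (LPT): [20, 17, 14, 6, 4]
Assign each job to the least loaded machine:
  Machine 1: jobs [20], load = 20
  Machine 2: jobs [17, 4], load = 21
  Machine 3: jobs [14, 6], load = 20
Makespan = max load = 21

21


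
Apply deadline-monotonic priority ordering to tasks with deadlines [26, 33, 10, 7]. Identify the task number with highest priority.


Sort tasks by relative deadline (ascending):
  Task 4: deadline = 7
  Task 3: deadline = 10
  Task 1: deadline = 26
  Task 2: deadline = 33
Priority order (highest first): [4, 3, 1, 2]
Highest priority task = 4

4


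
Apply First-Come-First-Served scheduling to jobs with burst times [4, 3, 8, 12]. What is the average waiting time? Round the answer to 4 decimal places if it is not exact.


FCFS order (as given): [4, 3, 8, 12]
Waiting times:
  Job 1: wait = 0
  Job 2: wait = 4
  Job 3: wait = 7
  Job 4: wait = 15
Sum of waiting times = 26
Average waiting time = 26/4 = 6.5

6.5


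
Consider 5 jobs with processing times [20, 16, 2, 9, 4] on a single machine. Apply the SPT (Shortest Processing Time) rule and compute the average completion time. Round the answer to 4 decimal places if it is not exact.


Sort jobs by processing time (SPT order): [2, 4, 9, 16, 20]
Compute completion times sequentially:
  Job 1: processing = 2, completes at 2
  Job 2: processing = 4, completes at 6
  Job 3: processing = 9, completes at 15
  Job 4: processing = 16, completes at 31
  Job 5: processing = 20, completes at 51
Sum of completion times = 105
Average completion time = 105/5 = 21.0

21.0


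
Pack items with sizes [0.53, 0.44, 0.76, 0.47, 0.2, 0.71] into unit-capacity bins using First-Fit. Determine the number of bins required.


Place items sequentially using First-Fit:
  Item 0.53 -> new Bin 1
  Item 0.44 -> Bin 1 (now 0.97)
  Item 0.76 -> new Bin 2
  Item 0.47 -> new Bin 3
  Item 0.2 -> Bin 2 (now 0.96)
  Item 0.71 -> new Bin 4
Total bins used = 4

4


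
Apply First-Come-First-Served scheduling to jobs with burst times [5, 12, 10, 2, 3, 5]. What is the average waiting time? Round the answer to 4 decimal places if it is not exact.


FCFS order (as given): [5, 12, 10, 2, 3, 5]
Waiting times:
  Job 1: wait = 0
  Job 2: wait = 5
  Job 3: wait = 17
  Job 4: wait = 27
  Job 5: wait = 29
  Job 6: wait = 32
Sum of waiting times = 110
Average waiting time = 110/6 = 18.3333

18.3333


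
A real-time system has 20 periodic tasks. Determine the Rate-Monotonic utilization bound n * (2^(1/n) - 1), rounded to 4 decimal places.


Compute 2^(1/20) = 1.0352649238
Subtract 1: 1.0352649238 - 1 = 0.0352649238
Multiply by n: 20 * 0.0352649238 = 0.7052984760
Round to 4 dp: 0.7053

0.7053


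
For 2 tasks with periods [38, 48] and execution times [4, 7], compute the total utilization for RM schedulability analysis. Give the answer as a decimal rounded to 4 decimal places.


Compute individual utilizations (exact fractions):
  Task 1: C/T = 4/38 = 2/19 (approx. 0.1053)
  Task 2: C/T = 7/48 (approx. 0.1458)
Total utilization U = 2/19 + 7/48 = 229/912
Rounded to 4 decimal places: U = 0.2511
RM (Liu & Layland) bound for 2 tasks = 0.828427; compare with U = 229/912 (approx. 0.251096)
U <= bound, so schedulable by RM sufficient condition.

0.2511


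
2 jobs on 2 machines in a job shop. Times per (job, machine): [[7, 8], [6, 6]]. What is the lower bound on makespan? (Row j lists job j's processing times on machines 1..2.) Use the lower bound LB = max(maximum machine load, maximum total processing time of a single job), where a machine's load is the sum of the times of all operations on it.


Machine loads:
  Machine 1: 7 + 6 = 13
  Machine 2: 8 + 6 = 14
Max machine load = 14
Job totals:
  Job 1: 15
  Job 2: 12
Max job total = 15
Lower bound = max(14, 15) = 15

15


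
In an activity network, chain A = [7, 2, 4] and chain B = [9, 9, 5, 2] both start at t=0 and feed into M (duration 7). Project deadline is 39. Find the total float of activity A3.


Forward pass: ES(A3) = sum of predecessors on chain A = 9
EF = ES + duration = 9 + 4 = 13
Backward pass: LF(M) = deadline = 39; LS(M) = 39 - 7 = 32
LF(A3) = LS(M) - sum(successors on chain A) = 32 - 0 = 32
LS = LF - duration = 32 - 4 = 28
Total float = LS - ES = 28 - 9 = 19

19


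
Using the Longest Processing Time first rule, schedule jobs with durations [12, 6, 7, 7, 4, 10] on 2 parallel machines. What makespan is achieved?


Sort jobs in decreasing order (LPT): [12, 10, 7, 7, 6, 4]
Assign each job to the least loaded machine:
  Machine 1: jobs [12, 7, 4], load = 23
  Machine 2: jobs [10, 7, 6], load = 23
Makespan = max load = 23

23


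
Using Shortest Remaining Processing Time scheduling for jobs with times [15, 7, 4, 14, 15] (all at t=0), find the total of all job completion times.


Since all jobs arrive at t=0, SRPT equals SPT ordering.
SPT order: [4, 7, 14, 15, 15]
Completion times:
  Job 1: p=4, C=4
  Job 2: p=7, C=11
  Job 3: p=14, C=25
  Job 4: p=15, C=40
  Job 5: p=15, C=55
Total completion time = 4 + 11 + 25 + 40 + 55 = 135

135


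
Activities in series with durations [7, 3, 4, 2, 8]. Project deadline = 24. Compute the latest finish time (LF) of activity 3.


LF(activity 3) = deadline - sum of successor durations
Successors: activities 4 through 5 with durations [2, 8]
Sum of successor durations = 10
LF = 24 - 10 = 14

14


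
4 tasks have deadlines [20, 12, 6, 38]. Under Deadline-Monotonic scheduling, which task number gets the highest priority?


Sort tasks by relative deadline (ascending):
  Task 3: deadline = 6
  Task 2: deadline = 12
  Task 1: deadline = 20
  Task 4: deadline = 38
Priority order (highest first): [3, 2, 1, 4]
Highest priority task = 3

3


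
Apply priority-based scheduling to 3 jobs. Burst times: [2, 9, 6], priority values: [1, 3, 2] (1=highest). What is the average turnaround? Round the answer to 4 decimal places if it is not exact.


Sort by priority (ascending = highest first):
Order: [(1, 2), (2, 6), (3, 9)]
Completion times:
  Priority 1, burst=2, C=2
  Priority 2, burst=6, C=8
  Priority 3, burst=9, C=17
Average turnaround = 27/3 = 9.0

9.0


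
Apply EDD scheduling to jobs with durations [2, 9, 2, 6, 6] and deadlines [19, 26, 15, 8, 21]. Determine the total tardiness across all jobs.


Sort by due date (EDD order): [(6, 8), (2, 15), (2, 19), (6, 21), (9, 26)]
Compute completion times and tardiness:
  Job 1: p=6, d=8, C=6, tardiness=max(0,6-8)=0
  Job 2: p=2, d=15, C=8, tardiness=max(0,8-15)=0
  Job 3: p=2, d=19, C=10, tardiness=max(0,10-19)=0
  Job 4: p=6, d=21, C=16, tardiness=max(0,16-21)=0
  Job 5: p=9, d=26, C=25, tardiness=max(0,25-26)=0
Total tardiness = 0

0


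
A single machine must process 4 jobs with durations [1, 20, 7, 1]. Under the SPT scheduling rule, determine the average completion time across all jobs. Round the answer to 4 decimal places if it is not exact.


Sort jobs by processing time (SPT order): [1, 1, 7, 20]
Compute completion times sequentially:
  Job 1: processing = 1, completes at 1
  Job 2: processing = 1, completes at 2
  Job 3: processing = 7, completes at 9
  Job 4: processing = 20, completes at 29
Sum of completion times = 41
Average completion time = 41/4 = 10.25

10.25


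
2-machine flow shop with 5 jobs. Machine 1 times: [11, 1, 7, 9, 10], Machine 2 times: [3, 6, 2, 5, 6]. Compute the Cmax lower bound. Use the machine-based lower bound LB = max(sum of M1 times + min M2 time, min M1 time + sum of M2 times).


LB1 = sum(M1 times) + min(M2 times) = 38 + 2 = 40
LB2 = min(M1 times) + sum(M2 times) = 1 + 22 = 23
Lower bound = max(LB1, LB2) = max(40, 23) = 40

40


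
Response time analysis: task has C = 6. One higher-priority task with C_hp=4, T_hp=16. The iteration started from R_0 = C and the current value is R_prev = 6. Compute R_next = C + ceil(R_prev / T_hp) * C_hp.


R_next = C + ceil(R_prev / T_hp) * C_hp
ceil(6 / 16) = ceil(0.375) = 1
Interference = 1 * 4 = 4
R_next = 6 + 4 = 10

10


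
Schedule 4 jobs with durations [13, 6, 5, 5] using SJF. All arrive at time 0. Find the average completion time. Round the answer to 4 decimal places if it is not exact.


SJF order (ascending): [5, 5, 6, 13]
Completion times:
  Job 1: burst=5, C=5
  Job 2: burst=5, C=10
  Job 3: burst=6, C=16
  Job 4: burst=13, C=29
Average completion = 60/4 = 15.0

15.0


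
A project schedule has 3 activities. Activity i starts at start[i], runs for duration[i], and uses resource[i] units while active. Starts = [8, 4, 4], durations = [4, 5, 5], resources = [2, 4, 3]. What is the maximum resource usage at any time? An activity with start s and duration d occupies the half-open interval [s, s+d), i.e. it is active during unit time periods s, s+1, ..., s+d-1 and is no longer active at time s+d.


Each activity i is active on [start_i, start_i + duration_i).
Compute total resource usage per time slot:
  t=0: active resources = [], total = 0
  t=1: active resources = [], total = 0
  t=2: active resources = [], total = 0
  t=3: active resources = [], total = 0
  t=4: active resources = [4, 3], total = 7
  t=5: active resources = [4, 3], total = 7
  t=6: active resources = [4, 3], total = 7
  t=7: active resources = [4, 3], total = 7
  t=8: active resources = [2, 4, 3], total = 9
  t=9: active resources = [2], total = 2
  t=10: active resources = [2], total = 2
  t=11: active resources = [2], total = 2
Peak resource demand = 9

9


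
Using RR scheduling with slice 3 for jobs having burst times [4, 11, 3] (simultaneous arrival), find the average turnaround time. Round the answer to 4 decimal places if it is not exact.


Time quantum = 3
Execution trace:
  J1 runs 3 units, time = 3
  J2 runs 3 units, time = 6
  J3 runs 3 units, time = 9
  J1 runs 1 units, time = 10
  J2 runs 3 units, time = 13
  J2 runs 3 units, time = 16
  J2 runs 2 units, time = 18
Finish times: [10, 18, 9]
Average turnaround = 37/3 = 12.3333

12.3333


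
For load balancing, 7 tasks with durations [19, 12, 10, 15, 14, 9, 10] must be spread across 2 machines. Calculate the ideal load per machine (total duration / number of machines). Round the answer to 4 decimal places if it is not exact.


Total processing time = 19 + 12 + 10 + 15 + 14 + 9 + 10 = 89
Number of machines = 2
Ideal balanced load = 89 / 2 = 44.5

44.5


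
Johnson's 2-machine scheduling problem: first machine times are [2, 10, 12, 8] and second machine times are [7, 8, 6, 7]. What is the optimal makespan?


Apply Johnson's rule:
  Group 1 (a <= b): [(1, 2, 7)]
  Group 2 (a > b): [(2, 10, 8), (4, 8, 7), (3, 12, 6)]
Optimal job order: [1, 2, 4, 3]
Schedule:
  Job 1: M1 done at 2, M2 done at 9
  Job 2: M1 done at 12, M2 done at 20
  Job 4: M1 done at 20, M2 done at 27
  Job 3: M1 done at 32, M2 done at 38
Makespan = 38

38


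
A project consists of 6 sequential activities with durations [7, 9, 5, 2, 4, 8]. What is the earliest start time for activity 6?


Activity 6 starts after activities 1 through 5 complete.
Predecessor durations: [7, 9, 5, 2, 4]
ES = 7 + 9 + 5 + 2 + 4 = 27

27


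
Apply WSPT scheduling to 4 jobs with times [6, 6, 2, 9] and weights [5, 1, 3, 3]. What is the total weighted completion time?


Compute p/w ratios and sort ascending (WSPT): [(2, 3), (6, 5), (9, 3), (6, 1)]
Compute weighted completion times:
  Job (p=2,w=3): C=2, w*C=3*2=6
  Job (p=6,w=5): C=8, w*C=5*8=40
  Job (p=9,w=3): C=17, w*C=3*17=51
  Job (p=6,w=1): C=23, w*C=1*23=23
Total weighted completion time = 120

120
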